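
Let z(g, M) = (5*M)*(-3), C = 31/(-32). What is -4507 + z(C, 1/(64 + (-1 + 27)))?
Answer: -27043/6 ≈ -4507.2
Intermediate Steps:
C = -31/32 (C = 31*(-1/32) = -31/32 ≈ -0.96875)
z(g, M) = -15*M
-4507 + z(C, 1/(64 + (-1 + 27))) = -4507 - 15/(64 + (-1 + 27)) = -4507 - 15/(64 + 26) = -4507 - 15/90 = -4507 - 15*1/90 = -4507 - ⅙ = -27043/6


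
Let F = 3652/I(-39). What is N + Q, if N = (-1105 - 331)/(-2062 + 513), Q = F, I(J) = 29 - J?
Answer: 1438649/26333 ≈ 54.633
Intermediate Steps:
F = 913/17 (F = 3652/(29 - 1*(-39)) = 3652/(29 + 39) = 3652/68 = 3652*(1/68) = 913/17 ≈ 53.706)
Q = 913/17 ≈ 53.706
N = 1436/1549 (N = -1436/(-1549) = -1436*(-1/1549) = 1436/1549 ≈ 0.92705)
N + Q = 1436/1549 + 913/17 = 1438649/26333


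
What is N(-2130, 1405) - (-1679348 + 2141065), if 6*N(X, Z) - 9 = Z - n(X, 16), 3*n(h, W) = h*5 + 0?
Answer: -1382669/3 ≈ -4.6089e+5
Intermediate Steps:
n(h, W) = 5*h/3 (n(h, W) = (h*5 + 0)/3 = (5*h + 0)/3 = (5*h)/3 = 5*h/3)
N(X, Z) = 3/2 - 5*X/18 + Z/6 (N(X, Z) = 3/2 + (Z - 5*X/3)/6 = 3/2 + (-5*X/18 + Z/6) = 3/2 - 5*X/18 + Z/6)
N(-2130, 1405) - (-1679348 + 2141065) = (3/2 - 5/18*(-2130) + (1/6)*1405) - (-1679348 + 2141065) = (3/2 + 1775/3 + 1405/6) - 1*461717 = 2482/3 - 461717 = -1382669/3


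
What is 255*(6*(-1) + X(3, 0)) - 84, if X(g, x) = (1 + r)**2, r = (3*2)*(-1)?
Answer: 4761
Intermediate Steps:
r = -6 (r = 6*(-1) = -6)
X(g, x) = 25 (X(g, x) = (1 - 6)**2 = (-5)**2 = 25)
255*(6*(-1) + X(3, 0)) - 84 = 255*(6*(-1) + 25) - 84 = 255*(-6 + 25) - 84 = 255*19 - 84 = 4845 - 84 = 4761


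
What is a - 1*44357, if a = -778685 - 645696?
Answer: -1468738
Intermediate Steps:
a = -1424381
a - 1*44357 = -1424381 - 1*44357 = -1424381 - 44357 = -1468738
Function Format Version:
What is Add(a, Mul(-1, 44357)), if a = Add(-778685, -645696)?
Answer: -1468738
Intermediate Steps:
a = -1424381
Add(a, Mul(-1, 44357)) = Add(-1424381, Mul(-1, 44357)) = Add(-1424381, -44357) = -1468738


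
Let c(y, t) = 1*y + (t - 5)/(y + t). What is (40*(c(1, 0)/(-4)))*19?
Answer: 760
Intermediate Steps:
c(y, t) = y + (-5 + t)/(t + y)
(40*(c(1, 0)/(-4)))*19 = (40*(((-5 + 0 + 1**2 + 0*1)/(0 + 1))/(-4)))*19 = (40*(((-5 + 0 + 1 + 0)/1)*(-1/4)))*19 = (40*((1*(-4))*(-1/4)))*19 = (40*(-4*(-1/4)))*19 = (40*1)*19 = 40*19 = 760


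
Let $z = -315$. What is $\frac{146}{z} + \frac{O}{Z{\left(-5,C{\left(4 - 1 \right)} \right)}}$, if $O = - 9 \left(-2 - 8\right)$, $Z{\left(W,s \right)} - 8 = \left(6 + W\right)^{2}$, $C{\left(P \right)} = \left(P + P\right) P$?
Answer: $\frac{3004}{315} \approx 9.5365$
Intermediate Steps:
$C{\left(P \right)} = 2 P^{2}$ ($C{\left(P \right)} = 2 P P = 2 P^{2}$)
$Z{\left(W,s \right)} = 8 + \left(6 + W\right)^{2}$
$O = 90$ ($O = \left(-9\right) \left(-10\right) = 90$)
$\frac{146}{z} + \frac{O}{Z{\left(-5,C{\left(4 - 1 \right)} \right)}} = \frac{146}{-315} + \frac{90}{8 + \left(6 - 5\right)^{2}} = 146 \left(- \frac{1}{315}\right) + \frac{90}{8 + 1^{2}} = - \frac{146}{315} + \frac{90}{8 + 1} = - \frac{146}{315} + \frac{90}{9} = - \frac{146}{315} + 90 \cdot \frac{1}{9} = - \frac{146}{315} + 10 = \frac{3004}{315}$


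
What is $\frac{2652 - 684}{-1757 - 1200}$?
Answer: $- \frac{1968}{2957} \approx -0.66554$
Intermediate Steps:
$\frac{2652 - 684}{-1757 - 1200} = \frac{1968}{-2957} = 1968 \left(- \frac{1}{2957}\right) = - \frac{1968}{2957}$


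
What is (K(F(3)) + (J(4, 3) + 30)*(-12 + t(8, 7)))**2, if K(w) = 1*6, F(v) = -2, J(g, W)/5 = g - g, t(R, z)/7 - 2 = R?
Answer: 3048516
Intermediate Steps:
t(R, z) = 14 + 7*R
J(g, W) = 0 (J(g, W) = 5*(g - g) = 5*0 = 0)
K(w) = 6
(K(F(3)) + (J(4, 3) + 30)*(-12 + t(8, 7)))**2 = (6 + (0 + 30)*(-12 + (14 + 7*8)))**2 = (6 + 30*(-12 + (14 + 56)))**2 = (6 + 30*(-12 + 70))**2 = (6 + 30*58)**2 = (6 + 1740)**2 = 1746**2 = 3048516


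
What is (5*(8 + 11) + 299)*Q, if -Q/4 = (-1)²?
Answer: -1576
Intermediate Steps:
Q = -4 (Q = -4*(-1)² = -4*1 = -4)
(5*(8 + 11) + 299)*Q = (5*(8 + 11) + 299)*(-4) = (5*19 + 299)*(-4) = (95 + 299)*(-4) = 394*(-4) = -1576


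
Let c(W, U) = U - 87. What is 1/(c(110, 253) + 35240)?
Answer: 1/35406 ≈ 2.8244e-5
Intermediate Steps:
c(W, U) = -87 + U
1/(c(110, 253) + 35240) = 1/((-87 + 253) + 35240) = 1/(166 + 35240) = 1/35406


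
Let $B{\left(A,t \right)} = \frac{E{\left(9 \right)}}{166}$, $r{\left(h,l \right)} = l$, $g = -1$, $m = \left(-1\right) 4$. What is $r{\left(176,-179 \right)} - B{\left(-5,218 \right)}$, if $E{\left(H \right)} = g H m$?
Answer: $- \frac{14875}{83} \approx -179.22$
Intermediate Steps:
$m = -4$
$E{\left(H \right)} = 4 H$ ($E{\left(H \right)} = - H \left(-4\right) = 4 H$)
$B{\left(A,t \right)} = \frac{18}{83}$ ($B{\left(A,t \right)} = \frac{4 \cdot 9}{166} = 36 \cdot \frac{1}{166} = \frac{18}{83}$)
$r{\left(176,-179 \right)} - B{\left(-5,218 \right)} = -179 - \frac{18}{83} = - \frac{14875}{83}$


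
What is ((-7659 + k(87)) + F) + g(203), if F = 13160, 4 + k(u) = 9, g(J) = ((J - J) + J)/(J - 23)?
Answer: 991283/180 ≈ 5507.1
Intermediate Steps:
g(J) = J/(-23 + J) (g(J) = (0 + J)/(-23 + J) = J/(-23 + J))
k(u) = 5 (k(u) = -4 + 9 = 5)
((-7659 + k(87)) + F) + g(203) = ((-7659 + 5) + 13160) + 203/(-23 + 203) = (-7654 + 13160) + 203/180 = 5506 + 203*(1/180) = 5506 + 203/180 = 991283/180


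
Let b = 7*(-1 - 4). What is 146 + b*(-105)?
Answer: 3821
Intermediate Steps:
b = -35 (b = 7*(-5) = -35)
146 + b*(-105) = 146 - 35*(-105) = 146 + 3675 = 3821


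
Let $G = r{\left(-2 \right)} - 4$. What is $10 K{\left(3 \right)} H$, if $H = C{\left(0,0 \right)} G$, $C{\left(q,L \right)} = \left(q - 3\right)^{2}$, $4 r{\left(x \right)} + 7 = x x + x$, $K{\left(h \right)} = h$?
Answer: $- \frac{2835}{2} \approx -1417.5$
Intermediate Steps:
$r{\left(x \right)} = - \frac{7}{4} + \frac{x}{4} + \frac{x^{2}}{4}$ ($r{\left(x \right)} = - \frac{7}{4} + \frac{x x + x}{4} = - \frac{7}{4} + \frac{x^{2} + x}{4} = - \frac{7}{4} + \frac{x + x^{2}}{4} = - \frac{7}{4} + \left(\frac{x}{4} + \frac{x^{2}}{4}\right) = - \frac{7}{4} + \frac{x}{4} + \frac{x^{2}}{4}$)
$C{\left(q,L \right)} = \left(-3 + q\right)^{2}$
$G = - \frac{21}{4}$ ($G = \left(- \frac{7}{4} + \frac{1}{4} \left(-2\right) + \frac{\left(-2\right)^{2}}{4}\right) - 4 = \left(- \frac{7}{4} - \frac{1}{2} + \frac{1}{4} \cdot 4\right) - 4 = \left(- \frac{7}{4} - \frac{1}{2} + 1\right) - 4 = - \frac{5}{4} - 4 = - \frac{21}{4} \approx -5.25$)
$H = - \frac{189}{4}$ ($H = \left(-3 + 0\right)^{2} \left(- \frac{21}{4}\right) = \left(-3\right)^{2} \left(- \frac{21}{4}\right) = 9 \left(- \frac{21}{4}\right) = - \frac{189}{4} \approx -47.25$)
$10 K{\left(3 \right)} H = 10 \cdot 3 \left(- \frac{189}{4}\right) = 10 \left(- \frac{567}{4}\right) = - \frac{2835}{2}$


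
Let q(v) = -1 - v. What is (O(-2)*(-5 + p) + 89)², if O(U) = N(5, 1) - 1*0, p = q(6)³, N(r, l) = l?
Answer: 67081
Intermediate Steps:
p = -343 (p = (-1 - 1*6)³ = (-1 - 6)³ = (-7)³ = -343)
O(U) = 1 (O(U) = 1 - 1*0 = 1 + 0 = 1)
(O(-2)*(-5 + p) + 89)² = (1*(-5 - 343) + 89)² = (1*(-348) + 89)² = (-348 + 89)² = (-259)² = 67081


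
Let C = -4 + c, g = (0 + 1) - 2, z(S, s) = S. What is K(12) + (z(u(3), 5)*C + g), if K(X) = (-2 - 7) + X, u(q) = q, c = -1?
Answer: -13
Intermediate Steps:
g = -1 (g = 1 - 2 = -1)
C = -5 (C = -4 - 1 = -5)
K(X) = -9 + X
K(12) + (z(u(3), 5)*C + g) = (-9 + 12) + (3*(-5) - 1) = 3 + (-15 - 1) = 3 - 16 = -13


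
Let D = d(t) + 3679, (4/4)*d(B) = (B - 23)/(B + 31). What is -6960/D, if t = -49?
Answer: -240/127 ≈ -1.8898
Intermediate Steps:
d(B) = (-23 + B)/(31 + B) (d(B) = (B - 23)/(B + 31) = (-23 + B)/(31 + B))
D = 3683 (D = (-23 - 49)/(31 - 49) + 3679 = -72/(-18) + 3679 = -1/18*(-72) + 3679 = 4 + 3679 = 3683)
-6960/D = -6960/3683 = -6960*1/3683 = -240/127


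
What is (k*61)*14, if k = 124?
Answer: 105896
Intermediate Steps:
(k*61)*14 = (124*61)*14 = 7564*14 = 105896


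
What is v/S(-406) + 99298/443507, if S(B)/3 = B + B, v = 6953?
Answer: -2841814243/1080383052 ≈ -2.6304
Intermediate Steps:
S(B) = 6*B (S(B) = 3*(B + B) = 3*(2*B) = 6*B)
v/S(-406) + 99298/443507 = 6953/((6*(-406))) + 99298/443507 = 6953/(-2436) + 99298*(1/443507) = 6953*(-1/2436) + 99298/443507 = -6953/2436 + 99298/443507 = -2841814243/1080383052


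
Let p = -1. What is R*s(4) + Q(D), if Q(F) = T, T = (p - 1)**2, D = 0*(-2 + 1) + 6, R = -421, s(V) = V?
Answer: -1680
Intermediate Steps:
D = 6 (D = 0*(-1) + 6 = 0 + 6 = 6)
T = 4 (T = (-1 - 1)**2 = (-2)**2 = 4)
Q(F) = 4
R*s(4) + Q(D) = -421*4 + 4 = -1684 + 4 = -1680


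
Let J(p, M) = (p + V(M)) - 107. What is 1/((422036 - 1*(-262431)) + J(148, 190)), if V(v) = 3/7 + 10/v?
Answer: 133/91039628 ≈ 1.4609e-6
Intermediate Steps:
V(v) = 3/7 + 10/v (V(v) = 3*(1/7) + 10/v = 3/7 + 10/v)
J(p, M) = -746/7 + p + 10/M (J(p, M) = (p + (3/7 + 10/M)) - 107 = (3/7 + p + 10/M) - 107 = -746/7 + p + 10/M)
1/((422036 - 1*(-262431)) + J(148, 190)) = 1/((422036 - 1*(-262431)) + (-746/7 + 148 + 10/190)) = 1/((422036 + 262431) + (-746/7 + 148 + 10*(1/190))) = 1/(684467 + (-746/7 + 148 + 1/19)) = 1/(684467 + 5517/133) = 1/(91039628/133) = 133/91039628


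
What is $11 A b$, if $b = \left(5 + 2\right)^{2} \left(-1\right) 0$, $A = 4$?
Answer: $0$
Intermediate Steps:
$b = 0$ ($b = 7^{2} \left(-1\right) 0 = 49 \left(-1\right) 0 = \left(-49\right) 0 = 0$)
$11 A b = 11 \cdot 4 \cdot 0 = 44 \cdot 0 = 0$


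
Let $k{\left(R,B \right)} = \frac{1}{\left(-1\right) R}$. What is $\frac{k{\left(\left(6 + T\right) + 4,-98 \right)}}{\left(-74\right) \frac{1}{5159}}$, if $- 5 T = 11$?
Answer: $\frac{25795}{2886} \approx 8.938$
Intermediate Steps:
$T = - \frac{11}{5}$ ($T = \left(- \frac{1}{5}\right) 11 = - \frac{11}{5} \approx -2.2$)
$k{\left(R,B \right)} = - \frac{1}{R}$
$\frac{k{\left(\left(6 + T\right) + 4,-98 \right)}}{\left(-74\right) \frac{1}{5159}} = \frac{\left(-1\right) \frac{1}{\left(6 - \frac{11}{5}\right) + 4}}{\left(-74\right) \frac{1}{5159}} = \frac{\left(-1\right) \frac{1}{\frac{19}{5} + 4}}{\left(-74\right) \frac{1}{5159}} = \frac{\left(-1\right) \frac{1}{\frac{39}{5}}}{- \frac{74}{5159}} = \left(-1\right) \frac{5}{39} \left(- \frac{5159}{74}\right) = \left(- \frac{5}{39}\right) \left(- \frac{5159}{74}\right) = \frac{25795}{2886}$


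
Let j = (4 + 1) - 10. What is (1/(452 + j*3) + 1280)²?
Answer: 312884728321/190969 ≈ 1.6384e+6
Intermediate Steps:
j = -5 (j = 5 - 10 = -5)
(1/(452 + j*3) + 1280)² = (1/(452 - 5*3) + 1280)² = (1/(452 - 15) + 1280)² = (1/437 + 1280)² = (559361/437)² = 312884728321/190969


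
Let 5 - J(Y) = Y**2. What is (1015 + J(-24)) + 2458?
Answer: 2902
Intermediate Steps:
J(Y) = 5 - Y**2
(1015 + J(-24)) + 2458 = (1015 + (5 - 1*(-24)**2)) + 2458 = (1015 + (5 - 1*576)) + 2458 = (1015 + (5 - 576)) + 2458 = (1015 - 571) + 2458 = 444 + 2458 = 2902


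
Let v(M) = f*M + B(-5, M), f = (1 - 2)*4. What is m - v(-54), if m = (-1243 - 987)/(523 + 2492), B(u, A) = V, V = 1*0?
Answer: -130694/603 ≈ -216.74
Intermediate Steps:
V = 0
B(u, A) = 0
m = -446/603 (m = -2230/3015 = -2230*1/3015 = -446/603 ≈ -0.73964)
f = -4 (f = -1*4 = -4)
v(M) = -4*M (v(M) = -4*M + 0 = -4*M)
m - v(-54) = -446/603 - (-4)*(-54) = -446/603 - 1*216 = -446/603 - 216 = -130694/603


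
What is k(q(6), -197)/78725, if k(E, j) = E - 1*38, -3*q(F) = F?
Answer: -8/15745 ≈ -0.00050810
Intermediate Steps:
q(F) = -F/3
k(E, j) = -38 + E (k(E, j) = E - 38 = -38 + E)
k(q(6), -197)/78725 = (-38 - ⅓*6)/78725 = (-38 - 2)*(1/78725) = -40*1/78725 = -8/15745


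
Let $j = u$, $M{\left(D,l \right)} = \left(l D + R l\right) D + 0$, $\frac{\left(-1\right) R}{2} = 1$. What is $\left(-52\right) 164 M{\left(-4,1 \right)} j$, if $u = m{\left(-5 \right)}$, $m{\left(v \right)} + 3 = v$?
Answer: $1637376$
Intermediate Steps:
$R = -2$ ($R = \left(-2\right) 1 = -2$)
$M{\left(D,l \right)} = D \left(- 2 l + D l\right)$ ($M{\left(D,l \right)} = \left(l D - 2 l\right) D + 0 = \left(D l - 2 l\right) D + 0 = \left(- 2 l + D l\right) D + 0 = D \left(- 2 l + D l\right) + 0 = D \left(- 2 l + D l\right)$)
$m{\left(v \right)} = -3 + v$
$u = -8$ ($u = -3 - 5 = -8$)
$j = -8$
$\left(-52\right) 164 M{\left(-4,1 \right)} j = \left(-52\right) 164 \left(-4\right) 1 \left(-2 - 4\right) \left(-8\right) = - 8528 \left(-4\right) 1 \left(-6\right) \left(-8\right) = - 8528 \cdot 24 \left(-8\right) = \left(-8528\right) \left(-192\right) = 1637376$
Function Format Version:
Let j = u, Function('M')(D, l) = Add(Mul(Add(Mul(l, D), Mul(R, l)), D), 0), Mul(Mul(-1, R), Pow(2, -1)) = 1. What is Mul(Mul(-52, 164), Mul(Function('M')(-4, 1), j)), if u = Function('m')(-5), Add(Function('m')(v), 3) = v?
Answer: 1637376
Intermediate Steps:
R = -2 (R = Mul(-2, 1) = -2)
Function('M')(D, l) = Mul(D, Add(Mul(-2, l), Mul(D, l))) (Function('M')(D, l) = Add(Mul(Add(Mul(l, D), Mul(-2, l)), D), 0) = Add(Mul(Add(Mul(D, l), Mul(-2, l)), D), 0) = Add(Mul(Add(Mul(-2, l), Mul(D, l)), D), 0) = Add(Mul(D, Add(Mul(-2, l), Mul(D, l))), 0) = Mul(D, Add(Mul(-2, l), Mul(D, l))))
Function('m')(v) = Add(-3, v)
u = -8 (u = Add(-3, -5) = -8)
j = -8
Mul(Mul(-52, 164), Mul(Function('M')(-4, 1), j)) = Mul(Mul(-52, 164), Mul(Mul(-4, 1, Add(-2, -4)), -8)) = Mul(-8528, Mul(Mul(-4, 1, -6), -8)) = Mul(-8528, Mul(24, -8)) = Mul(-8528, -192) = 1637376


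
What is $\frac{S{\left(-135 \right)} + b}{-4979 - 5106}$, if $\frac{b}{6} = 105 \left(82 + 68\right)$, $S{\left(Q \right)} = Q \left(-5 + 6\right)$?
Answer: $- \frac{18873}{2017} \approx -9.357$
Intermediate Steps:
$S{\left(Q \right)} = Q$ ($S{\left(Q \right)} = Q 1 = Q$)
$b = 94500$ ($b = 6 \cdot 105 \left(82 + 68\right) = 6 \cdot 105 \cdot 150 = 6 \cdot 15750 = 94500$)
$\frac{S{\left(-135 \right)} + b}{-4979 - 5106} = \frac{-135 + 94500}{-4979 - 5106} = \frac{94365}{-4979 - 5106} = \frac{94365}{-10085} = 94365 \left(- \frac{1}{10085}\right) = - \frac{18873}{2017}$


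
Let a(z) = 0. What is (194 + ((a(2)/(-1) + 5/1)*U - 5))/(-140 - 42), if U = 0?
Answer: -27/26 ≈ -1.0385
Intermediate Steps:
(194 + ((a(2)/(-1) + 5/1)*U - 5))/(-140 - 42) = (194 + ((0/(-1) + 5/1)*0 - 5))/(-140 - 42) = (194 + ((0*(-1) + 5*1)*0 - 5))/(-182) = (194 + ((0 + 5)*0 - 5))*(-1/182) = (194 + (5*0 - 5))*(-1/182) = (194 + (0 - 5))*(-1/182) = (194 - 5)*(-1/182) = 189*(-1/182) = -27/26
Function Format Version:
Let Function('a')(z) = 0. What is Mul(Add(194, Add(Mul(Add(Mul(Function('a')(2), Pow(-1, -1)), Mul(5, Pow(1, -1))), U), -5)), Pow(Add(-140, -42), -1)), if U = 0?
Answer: Rational(-27, 26) ≈ -1.0385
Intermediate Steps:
Mul(Add(194, Add(Mul(Add(Mul(Function('a')(2), Pow(-1, -1)), Mul(5, Pow(1, -1))), U), -5)), Pow(Add(-140, -42), -1)) = Mul(Add(194, Add(Mul(Add(Mul(0, Pow(-1, -1)), Mul(5, Pow(1, -1))), 0), -5)), Pow(Add(-140, -42), -1)) = Mul(Add(194, Add(Mul(Add(Mul(0, -1), Mul(5, 1)), 0), -5)), Pow(-182, -1)) = Mul(Add(194, Add(Mul(Add(0, 5), 0), -5)), Rational(-1, 182)) = Mul(Add(194, Add(Mul(5, 0), -5)), Rational(-1, 182)) = Mul(Add(194, Add(0, -5)), Rational(-1, 182)) = Mul(Add(194, -5), Rational(-1, 182)) = Mul(189, Rational(-1, 182)) = Rational(-27, 26)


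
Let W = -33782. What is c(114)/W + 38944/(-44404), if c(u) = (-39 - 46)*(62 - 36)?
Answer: -152184171/187506991 ≈ -0.81162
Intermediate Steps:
c(u) = -2210 (c(u) = -85*26 = -2210)
c(114)/W + 38944/(-44404) = -2210/(-33782) + 38944/(-44404) = -2210*(-1/33782) + 38944*(-1/44404) = 1105/16891 - 9736/11101 = -152184171/187506991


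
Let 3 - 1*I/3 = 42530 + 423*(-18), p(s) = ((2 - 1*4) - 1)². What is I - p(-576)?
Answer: -104748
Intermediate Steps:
p(s) = 9 (p(s) = ((2 - 4) - 1)² = (-2 - 1)² = (-3)² = 9)
I = -104739 (I = 9 - 3*(42530 + 423*(-18)) = 9 - 3*(42530 - 7614) = 9 - 3*34916 = 9 - 104748 = -104739)
I - p(-576) = -104739 - 1*9 = -104739 - 9 = -104748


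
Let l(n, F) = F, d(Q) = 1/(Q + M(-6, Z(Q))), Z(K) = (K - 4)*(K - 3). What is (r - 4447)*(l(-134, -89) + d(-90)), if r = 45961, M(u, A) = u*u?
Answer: -33259633/9 ≈ -3.6955e+6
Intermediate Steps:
Z(K) = (-4 + K)*(-3 + K)
M(u, A) = u²
d(Q) = 1/(36 + Q) (d(Q) = 1/(Q + (-6)²) = 1/(Q + 36) = 1/(36 + Q))
(r - 4447)*(l(-134, -89) + d(-90)) = (45961 - 4447)*(-89 + 1/(36 - 90)) = 41514*(-89 + 1/(-54)) = 41514*(-89 - 1/54) = 41514*(-4807/54) = -33259633/9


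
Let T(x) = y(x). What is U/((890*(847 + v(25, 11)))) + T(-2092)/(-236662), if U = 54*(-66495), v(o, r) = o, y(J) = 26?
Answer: -42490476067/9183432248 ≈ -4.6269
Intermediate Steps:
T(x) = 26
U = -3590730
U/((890*(847 + v(25, 11)))) + T(-2092)/(-236662) = -3590730*1/(890*(847 + 25)) + 26/(-236662) = -3590730/(890*872) + 26*(-1/236662) = -3590730/776080 - 13/118331 = -3590730*1/776080 - 13/118331 = -359073/77608 - 13/118331 = -42490476067/9183432248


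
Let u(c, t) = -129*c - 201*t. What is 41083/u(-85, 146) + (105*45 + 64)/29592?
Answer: -375900509/181310184 ≈ -2.0732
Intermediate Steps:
u(c, t) = -201*t - 129*c
41083/u(-85, 146) + (105*45 + 64)/29592 = 41083/(-201*146 - 129*(-85)) + (105*45 + 64)/29592 = 41083/(-29346 + 10965) + (4725 + 64)*(1/29592) = 41083/(-18381) + 4789*(1/29592) = 41083*(-1/18381) + 4789/29592 = -41083/18381 + 4789/29592 = -375900509/181310184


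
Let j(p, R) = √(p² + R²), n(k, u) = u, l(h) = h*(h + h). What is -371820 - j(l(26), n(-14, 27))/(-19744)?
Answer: -371820 + √1828633/19744 ≈ -3.7182e+5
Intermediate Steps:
l(h) = 2*h² (l(h) = h*(2*h) = 2*h²)
j(p, R) = √(R² + p²)
-371820 - j(l(26), n(-14, 27))/(-19744) = -371820 - √(27² + (2*26²)²)/(-19744) = -371820 - √(729 + (2*676)²)*(-1)/19744 = -371820 - √(729 + 1352²)*(-1)/19744 = -371820 - √(729 + 1827904)*(-1)/19744 = -371820 - √1828633*(-1)/19744 = -371820 - (-1)*√1828633/19744 = -371820 + √1828633/19744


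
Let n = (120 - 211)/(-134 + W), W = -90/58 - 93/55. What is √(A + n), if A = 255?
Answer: √12250884359810/218902 ≈ 15.989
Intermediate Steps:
W = -5172/1595 (W = -90*1/58 - 93*1/55 = -45/29 - 93/55 = -5172/1595 ≈ -3.2426)
n = 145145/218902 (n = (120 - 211)/(-134 - 5172/1595) = -91/(-218902/1595) = -91*(-1595/218902) = 145145/218902 ≈ 0.66306)
√(A + n) = √(255 + 145145/218902) = √(55965155/218902) = √12250884359810/218902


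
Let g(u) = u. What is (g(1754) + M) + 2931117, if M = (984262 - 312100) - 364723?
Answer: 3240310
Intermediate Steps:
M = 307439 (M = 672162 - 364723 = 307439)
(g(1754) + M) + 2931117 = (1754 + 307439) + 2931117 = 309193 + 2931117 = 3240310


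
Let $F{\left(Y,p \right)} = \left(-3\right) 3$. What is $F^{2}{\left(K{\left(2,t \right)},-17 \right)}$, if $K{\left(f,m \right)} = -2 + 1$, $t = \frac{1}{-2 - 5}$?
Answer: $81$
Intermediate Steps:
$t = - \frac{1}{7}$ ($t = \frac{1}{-7} = - \frac{1}{7} \approx -0.14286$)
$K{\left(f,m \right)} = -1$
$F{\left(Y,p \right)} = -9$
$F^{2}{\left(K{\left(2,t \right)},-17 \right)} = \left(-9\right)^{2} = 81$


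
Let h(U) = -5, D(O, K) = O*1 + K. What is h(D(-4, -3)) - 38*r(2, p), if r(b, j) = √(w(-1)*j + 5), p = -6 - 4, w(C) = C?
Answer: -5 - 38*√15 ≈ -152.17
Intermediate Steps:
D(O, K) = K + O (D(O, K) = O + K = K + O)
p = -10
r(b, j) = √(5 - j) (r(b, j) = √(-j + 5) = √(5 - j))
h(D(-4, -3)) - 38*r(2, p) = -5 - 38*√(5 - 1*(-10)) = -5 - 38*√(5 + 10) = -5 - 38*√15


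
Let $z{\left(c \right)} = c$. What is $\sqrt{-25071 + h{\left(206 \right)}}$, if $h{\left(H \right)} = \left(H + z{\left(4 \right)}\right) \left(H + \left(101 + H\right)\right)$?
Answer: $\sqrt{82659} \approx 287.5$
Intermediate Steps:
$h{\left(H \right)} = \left(4 + H\right) \left(101 + 2 H\right)$ ($h{\left(H \right)} = \left(H + 4\right) \left(H + \left(101 + H\right)\right) = \left(4 + H\right) \left(101 + 2 H\right)$)
$\sqrt{-25071 + h{\left(206 \right)}} = \sqrt{-25071 + \left(404 + 2 \cdot 206^{2} + 109 \cdot 206\right)} = \sqrt{-25071 + \left(404 + 2 \cdot 42436 + 22454\right)} = \sqrt{-25071 + \left(404 + 84872 + 22454\right)} = \sqrt{-25071 + 107730} = \sqrt{82659}$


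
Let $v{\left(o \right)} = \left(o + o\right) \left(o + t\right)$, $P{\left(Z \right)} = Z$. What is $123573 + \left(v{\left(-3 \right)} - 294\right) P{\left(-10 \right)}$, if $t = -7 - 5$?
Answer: $125613$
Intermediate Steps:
$t = -12$ ($t = -7 - 5 = -12$)
$v{\left(o \right)} = 2 o \left(-12 + o\right)$ ($v{\left(o \right)} = \left(o + o\right) \left(o - 12\right) = 2 o \left(-12 + o\right)$)
$123573 + \left(v{\left(-3 \right)} - 294\right) P{\left(-10 \right)} = 123573 + \left(2 \left(-3\right) \left(-12 - 3\right) - 294\right) \left(-10\right) = 123573 + \left(2 \left(-3\right) \left(-15\right) - 294\right) \left(-10\right) = 123573 + \left(90 - 294\right) \left(-10\right) = 123573 - -2040 = 123573 + 2040 = 125613$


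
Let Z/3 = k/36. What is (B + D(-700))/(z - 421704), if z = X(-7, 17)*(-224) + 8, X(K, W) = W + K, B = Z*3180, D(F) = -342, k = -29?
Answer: 349/18432 ≈ 0.018934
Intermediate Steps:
Z = -29/12 (Z = 3*(-29/36) = -29/12 ≈ -2.4167)
B = -7685 (B = -29/12*3180 = -7685)
X(K, W) = K + W
z = -2232 (z = (-7 + 17)*(-224) + 8 = 10*(-224) + 8 = -2240 + 8 = -2232)
(B + D(-700))/(z - 421704) = (-7685 - 342)/(-2232 - 421704) = -8027/(-423936) = -8027*(-1/423936) = 349/18432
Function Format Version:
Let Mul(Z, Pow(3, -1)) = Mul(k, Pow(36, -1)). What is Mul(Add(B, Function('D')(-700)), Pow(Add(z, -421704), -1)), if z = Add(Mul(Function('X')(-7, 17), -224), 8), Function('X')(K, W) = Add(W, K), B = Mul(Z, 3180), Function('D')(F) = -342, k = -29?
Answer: Rational(349, 18432) ≈ 0.018934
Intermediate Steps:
Z = Rational(-29, 12) (Z = Mul(3, Mul(-29, Pow(36, -1))) = Mul(3, Mul(-29, Rational(1, 36))) = Mul(3, Rational(-29, 36)) = Rational(-29, 12) ≈ -2.4167)
B = -7685 (B = Mul(Rational(-29, 12), 3180) = -7685)
Function('X')(K, W) = Add(K, W)
z = -2232 (z = Add(Mul(Add(-7, 17), -224), 8) = Add(Mul(10, -224), 8) = Add(-2240, 8) = -2232)
Mul(Add(B, Function('D')(-700)), Pow(Add(z, -421704), -1)) = Mul(Add(-7685, -342), Pow(Add(-2232, -421704), -1)) = Mul(-8027, Pow(-423936, -1)) = Mul(-8027, Rational(-1, 423936)) = Rational(349, 18432)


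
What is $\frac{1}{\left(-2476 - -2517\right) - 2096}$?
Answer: $- \frac{1}{2055} \approx -0.00048662$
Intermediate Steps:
$\frac{1}{\left(-2476 - -2517\right) - 2096} = \frac{1}{\left(-2476 + 2517\right) - 2096} = \frac{1}{41 - 2096} = \frac{1}{-2055} = - \frac{1}{2055}$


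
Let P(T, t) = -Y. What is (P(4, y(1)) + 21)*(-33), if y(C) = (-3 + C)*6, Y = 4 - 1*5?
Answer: -726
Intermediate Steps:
Y = -1 (Y = 4 - 5 = -1)
y(C) = -18 + 6*C
P(T, t) = 1 (P(T, t) = -1*(-1) = 1)
(P(4, y(1)) + 21)*(-33) = (1 + 21)*(-33) = 22*(-33) = -726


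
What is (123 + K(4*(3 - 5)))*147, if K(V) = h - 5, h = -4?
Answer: 16758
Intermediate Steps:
K(V) = -9 (K(V) = -4 - 5 = -9)
(123 + K(4*(3 - 5)))*147 = (123 - 9)*147 = 114*147 = 16758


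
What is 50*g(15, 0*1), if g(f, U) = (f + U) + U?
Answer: 750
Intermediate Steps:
g(f, U) = f + 2*U (g(f, U) = (U + f) + U = f + 2*U)
50*g(15, 0*1) = 50*(15 + 2*(0*1)) = 50*(15 + 2*0) = 50*(15 + 0) = 50*15 = 750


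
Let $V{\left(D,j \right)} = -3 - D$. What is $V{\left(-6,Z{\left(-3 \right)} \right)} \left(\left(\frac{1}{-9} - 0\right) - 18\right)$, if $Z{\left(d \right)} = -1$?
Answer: $- \frac{163}{3} \approx -54.333$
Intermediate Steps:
$V{\left(-6,Z{\left(-3 \right)} \right)} \left(\left(\frac{1}{-9} - 0\right) - 18\right) = \left(-3 - -6\right) \left(\left(\frac{1}{-9} - 0\right) - 18\right) = \left(-3 + 6\right) \left(\left(- \frac{1}{9} + 0\right) - 18\right) = 3 \left(- \frac{1}{9} - 18\right) = 3 \left(- \frac{163}{9}\right) = - \frac{163}{3}$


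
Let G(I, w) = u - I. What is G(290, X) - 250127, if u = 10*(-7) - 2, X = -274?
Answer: -250489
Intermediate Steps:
u = -72 (u = -70 - 2 = -72)
G(I, w) = -72 - I
G(290, X) - 250127 = (-72 - 1*290) - 250127 = (-72 - 290) - 250127 = -362 - 250127 = -250489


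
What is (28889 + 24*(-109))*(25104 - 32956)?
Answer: -206295596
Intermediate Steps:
(28889 + 24*(-109))*(25104 - 32956) = (28889 - 2616)*(-7852) = 26273*(-7852) = -206295596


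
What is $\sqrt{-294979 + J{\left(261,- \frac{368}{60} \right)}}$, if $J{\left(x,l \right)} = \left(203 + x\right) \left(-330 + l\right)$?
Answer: $\frac{i \sqrt{101462595}}{15} \approx 671.52 i$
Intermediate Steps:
$J{\left(x,l \right)} = \left(-330 + l\right) \left(203 + x\right)$
$\sqrt{-294979 + J{\left(261,- \frac{368}{60} \right)}} = \sqrt{-294979 + \left(-66990 - 86130 + 203 \left(- \frac{368}{60}\right) + - \frac{368}{60} \cdot 261\right)} = \sqrt{-294979 + \left(-66990 - 86130 + 203 \left(\left(-368\right) \frac{1}{60}\right) + \left(-368\right) \frac{1}{60} \cdot 261\right)} = \sqrt{-294979 - \frac{2339488}{15}} = \sqrt{- \frac{6764173}{15}} = \frac{i \sqrt{101462595}}{15}$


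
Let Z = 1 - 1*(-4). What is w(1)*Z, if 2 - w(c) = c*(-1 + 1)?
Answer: 10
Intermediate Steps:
Z = 5 (Z = 1 + 4 = 5)
w(c) = 2 (w(c) = 2 - c*(-1 + 1) = 2 - c*0 = 2 - 1*0 = 2 + 0 = 2)
w(1)*Z = 2*5 = 10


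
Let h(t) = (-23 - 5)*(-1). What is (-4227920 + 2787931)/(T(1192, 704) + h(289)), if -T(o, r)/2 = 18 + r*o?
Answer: 1439989/1678344 ≈ 0.85798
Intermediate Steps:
T(o, r) = -36 - 2*o*r (T(o, r) = -2*(18 + r*o) = -2*(18 + o*r) = -36 - 2*o*r)
h(t) = 28 (h(t) = -28*(-1) = 28)
(-4227920 + 2787931)/(T(1192, 704) + h(289)) = (-4227920 + 2787931)/((-36 - 2*1192*704) + 28) = -1439989/((-36 - 1678336) + 28) = -1439989/(-1678372 + 28) = -1439989/(-1678344) = -1439989*(-1/1678344) = 1439989/1678344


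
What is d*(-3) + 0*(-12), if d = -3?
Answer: 9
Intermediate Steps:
d*(-3) + 0*(-12) = -3*(-3) + 0*(-12) = 9 + 0 = 9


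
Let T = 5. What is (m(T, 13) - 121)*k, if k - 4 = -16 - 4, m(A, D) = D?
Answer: 1728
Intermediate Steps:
k = -16 (k = 4 + (-16 - 4) = 4 - 20 = -16)
(m(T, 13) - 121)*k = (13 - 121)*(-16) = -108*(-16) = 1728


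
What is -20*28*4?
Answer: -2240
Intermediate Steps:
-20*28*4 = -560*4 = -2240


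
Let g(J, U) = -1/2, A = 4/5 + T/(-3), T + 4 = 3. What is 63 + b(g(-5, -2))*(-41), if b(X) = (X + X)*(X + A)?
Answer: 2669/30 ≈ 88.967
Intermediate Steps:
T = -1 (T = -4 + 3 = -1)
A = 17/15 (A = 4/5 - 1/(-3) = 4*(1/5) - 1*(-1/3) = 4/5 + 1/3 = 17/15 ≈ 1.1333)
g(J, U) = -1/2 (g(J, U) = -1*1/2 = -1/2)
b(X) = 2*X*(17/15 + X) (b(X) = (X + X)*(X + 17/15) = (2*X)*(17/15 + X) = 2*X*(17/15 + X))
63 + b(g(-5, -2))*(-41) = 63 + ((2/15)*(-1/2)*(17 + 15*(-1/2)))*(-41) = 63 + ((2/15)*(-1/2)*(17 - 15/2))*(-41) = 63 + ((2/15)*(-1/2)*(19/2))*(-41) = 63 - 19/30*(-41) = 63 + 779/30 = 2669/30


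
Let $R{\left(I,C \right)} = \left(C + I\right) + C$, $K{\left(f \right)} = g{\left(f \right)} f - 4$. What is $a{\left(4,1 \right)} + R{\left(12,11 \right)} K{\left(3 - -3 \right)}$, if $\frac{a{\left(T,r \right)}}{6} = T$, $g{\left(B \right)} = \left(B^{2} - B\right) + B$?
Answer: $7232$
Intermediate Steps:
$g{\left(B \right)} = B^{2}$
$a{\left(T,r \right)} = 6 T$
$K{\left(f \right)} = -4 + f^{3}$ ($K{\left(f \right)} = f^{2} f - 4 = f^{3} - 4 = -4 + f^{3}$)
$R{\left(I,C \right)} = I + 2 C$
$a{\left(4,1 \right)} + R{\left(12,11 \right)} K{\left(3 - -3 \right)} = 6 \cdot 4 + \left(12 + 2 \cdot 11\right) \left(-4 + \left(3 - -3\right)^{3}\right) = 24 + \left(12 + 22\right) \left(-4 + \left(3 + 3\right)^{3}\right) = 24 + 34 \left(-4 + 6^{3}\right) = 24 + 34 \left(-4 + 216\right) = 24 + 34 \cdot 212 = 24 + 7208 = 7232$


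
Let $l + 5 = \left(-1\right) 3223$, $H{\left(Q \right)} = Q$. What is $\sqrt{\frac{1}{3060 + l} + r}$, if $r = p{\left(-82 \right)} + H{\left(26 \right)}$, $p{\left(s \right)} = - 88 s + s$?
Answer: $\frac{\sqrt{50520918}}{84} \approx 84.617$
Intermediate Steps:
$p{\left(s \right)} = - 87 s$
$r = 7160$ ($r = \left(-87\right) \left(-82\right) + 26 = 7134 + 26 = 7160$)
$l = -3228$ ($l = -5 - 3223 = -3228$)
$\sqrt{\frac{1}{3060 + l} + r} = \sqrt{\frac{1}{3060 - 3228} + 7160} = \sqrt{\frac{1}{-168} + 7160} = \sqrt{- \frac{1}{168} + 7160} = \sqrt{\frac{1202879}{168}} = \frac{\sqrt{50520918}}{84}$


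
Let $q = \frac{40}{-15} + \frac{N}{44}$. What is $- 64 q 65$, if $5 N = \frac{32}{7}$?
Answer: $\frac{2542592}{231} \approx 11007.0$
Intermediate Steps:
$N = \frac{32}{35}$ ($N = \frac{32 \cdot \frac{1}{7}}{5} = \frac{1}{5} \cdot \frac{32}{7} = \frac{32}{35} \approx 0.91429$)
$q = - \frac{3056}{1155}$ ($q = \frac{40}{-15} + \frac{32}{35 \cdot 44} = 40 \left(- \frac{1}{15}\right) + \frac{32}{35} \cdot \frac{1}{44} = - \frac{8}{3} + \frac{8}{385} = - \frac{3056}{1155} \approx -2.6459$)
$- 64 q 65 = \left(-64\right) \left(- \frac{3056}{1155}\right) 65 = \frac{195584}{1155} \cdot 65 = \frac{2542592}{231}$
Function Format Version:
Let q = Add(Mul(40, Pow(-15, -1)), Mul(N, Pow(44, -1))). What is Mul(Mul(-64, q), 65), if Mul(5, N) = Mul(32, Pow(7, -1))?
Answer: Rational(2542592, 231) ≈ 11007.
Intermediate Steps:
N = Rational(32, 35) (N = Mul(Rational(1, 5), Mul(32, Pow(7, -1))) = Mul(Rational(1, 5), Mul(32, Rational(1, 7))) = Mul(Rational(1, 5), Rational(32, 7)) = Rational(32, 35) ≈ 0.91429)
q = Rational(-3056, 1155) (q = Add(Mul(40, Pow(-15, -1)), Mul(Rational(32, 35), Pow(44, -1))) = Add(Mul(40, Rational(-1, 15)), Mul(Rational(32, 35), Rational(1, 44))) = Add(Rational(-8, 3), Rational(8, 385)) = Rational(-3056, 1155) ≈ -2.6459)
Mul(Mul(-64, q), 65) = Mul(Mul(-64, Rational(-3056, 1155)), 65) = Mul(Rational(195584, 1155), 65) = Rational(2542592, 231)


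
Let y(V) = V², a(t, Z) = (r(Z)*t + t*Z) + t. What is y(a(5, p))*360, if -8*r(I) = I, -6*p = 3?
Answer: 91125/32 ≈ 2847.7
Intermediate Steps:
p = -½ (p = -⅙*3 = -½ ≈ -0.50000)
r(I) = -I/8
a(t, Z) = t + 7*Z*t/8 (a(t, Z) = ((-Z/8)*t + t*Z) + t = (-Z*t/8 + Z*t) + t = 7*Z*t/8 + t = t + 7*Z*t/8)
y(a(5, p))*360 = ((⅛)*5*(8 + 7*(-½)))²*360 = ((⅛)*5*(8 - 7/2))²*360 = ((⅛)*5*(9/2))²*360 = (45/16)²*360 = (2025/256)*360 = 91125/32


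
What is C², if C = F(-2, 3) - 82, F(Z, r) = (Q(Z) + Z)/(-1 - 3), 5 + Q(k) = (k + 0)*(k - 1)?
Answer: 106929/16 ≈ 6683.1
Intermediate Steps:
Q(k) = -5 + k*(-1 + k) (Q(k) = -5 + (k + 0)*(k - 1) = -5 + k*(-1 + k))
F(Z, r) = 5/4 - Z²/4 (F(Z, r) = ((-5 + Z² - Z) + Z)/(-1 - 3) = (-5 + Z²)/(-4) = (-5 + Z²)*(-¼) = 5/4 - Z²/4)
C = -327/4 (C = (5/4 - ¼*(-2)²) - 82 = (5/4 - ¼*4) - 82 = (5/4 - 1) - 82 = ¼ - 82 = -327/4 ≈ -81.750)
C² = (-327/4)² = 106929/16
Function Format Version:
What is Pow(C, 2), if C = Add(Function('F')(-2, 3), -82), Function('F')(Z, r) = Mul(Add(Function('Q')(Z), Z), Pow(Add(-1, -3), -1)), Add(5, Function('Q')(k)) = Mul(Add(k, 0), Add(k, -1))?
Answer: Rational(106929, 16) ≈ 6683.1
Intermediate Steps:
Function('Q')(k) = Add(-5, Mul(k, Add(-1, k))) (Function('Q')(k) = Add(-5, Mul(Add(k, 0), Add(k, -1))) = Add(-5, Mul(k, Add(-1, k))))
Function('F')(Z, r) = Add(Rational(5, 4), Mul(Rational(-1, 4), Pow(Z, 2))) (Function('F')(Z, r) = Mul(Add(Add(-5, Pow(Z, 2), Mul(-1, Z)), Z), Pow(Add(-1, -3), -1)) = Mul(Add(-5, Pow(Z, 2)), Pow(-4, -1)) = Mul(Add(-5, Pow(Z, 2)), Rational(-1, 4)) = Add(Rational(5, 4), Mul(Rational(-1, 4), Pow(Z, 2))))
C = Rational(-327, 4) (C = Add(Add(Rational(5, 4), Mul(Rational(-1, 4), Pow(-2, 2))), -82) = Add(Add(Rational(5, 4), Mul(Rational(-1, 4), 4)), -82) = Add(Add(Rational(5, 4), -1), -82) = Add(Rational(1, 4), -82) = Rational(-327, 4) ≈ -81.750)
Pow(C, 2) = Pow(Rational(-327, 4), 2) = Rational(106929, 16)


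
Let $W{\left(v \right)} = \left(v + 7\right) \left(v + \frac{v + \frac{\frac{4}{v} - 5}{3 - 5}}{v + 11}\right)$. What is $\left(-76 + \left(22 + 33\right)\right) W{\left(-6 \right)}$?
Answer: $\frac{1393}{10} \approx 139.3$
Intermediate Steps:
$W{\left(v \right)} = \left(7 + v\right) \left(v + \frac{\frac{5}{2} + v - \frac{2}{v}}{11 + v}\right)$ ($W{\left(v \right)} = \left(7 + v\right) \left(v + \frac{v + \frac{-5 + \frac{4}{v}}{-2}}{11 + v}\right) = \left(7 + v\right) \left(v + \frac{v + \left(-5 + \frac{4}{v}\right) \left(- \frac{1}{2}\right)}{11 + v}\right) = \left(7 + v\right) \left(v + \frac{v + \left(\frac{5}{2} - \frac{2}{v}\right)}{11 + v}\right) = \left(7 + v\right) \left(v + \frac{\frac{5}{2} + v - \frac{2}{v}}{11 + v}\right)$)
$\left(-76 + \left(22 + 33\right)\right) W{\left(-6 \right)} = \left(-76 + \left(22 + 33\right)\right) \frac{-28 + 2 \left(-6\right)^{4} + 31 \left(-6\right) + 38 \left(-6\right)^{3} + 173 \left(-6\right)^{2}}{2 \left(-6\right) \left(11 - 6\right)} = \left(-76 + 55\right) \frac{1}{2} \left(- \frac{1}{6}\right) \frac{1}{5} \left(-28 + 2 \cdot 1296 - 186 + 38 \left(-216\right) + 173 \cdot 36\right) = - 21 \cdot \frac{1}{2} \left(- \frac{1}{6}\right) \frac{1}{5} \left(-28 + 2592 - 186 - 8208 + 6228\right) = - 21 \cdot \frac{1}{2} \left(- \frac{1}{6}\right) \frac{1}{5} \cdot 398 = \left(-21\right) \left(- \frac{199}{30}\right) = \frac{1393}{10}$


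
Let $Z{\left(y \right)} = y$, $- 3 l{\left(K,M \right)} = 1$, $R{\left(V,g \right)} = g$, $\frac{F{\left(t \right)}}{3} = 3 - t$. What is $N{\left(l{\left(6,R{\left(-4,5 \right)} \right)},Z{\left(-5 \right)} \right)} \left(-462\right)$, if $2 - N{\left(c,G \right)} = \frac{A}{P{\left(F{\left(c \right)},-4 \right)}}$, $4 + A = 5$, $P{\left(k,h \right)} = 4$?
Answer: $- \frac{1617}{2} \approx -808.5$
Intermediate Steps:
$F{\left(t \right)} = 9 - 3 t$ ($F{\left(t \right)} = 3 \left(3 - t\right) = 9 - 3 t$)
$l{\left(K,M \right)} = - \frac{1}{3}$ ($l{\left(K,M \right)} = \left(- \frac{1}{3}\right) 1 = - \frac{1}{3}$)
$A = 1$ ($A = -4 + 5 = 1$)
$N{\left(c,G \right)} = \frac{7}{4}$ ($N{\left(c,G \right)} = 2 - 1 \cdot \frac{1}{4} = 2 - \frac{1}{4} = \frac{7}{4}$)
$N{\left(l{\left(6,R{\left(-4,5 \right)} \right)},Z{\left(-5 \right)} \right)} \left(-462\right) = \frac{7}{4} \left(-462\right) = - \frac{1617}{2}$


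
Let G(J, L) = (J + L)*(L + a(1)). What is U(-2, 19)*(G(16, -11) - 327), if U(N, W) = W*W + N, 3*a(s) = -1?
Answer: -413209/3 ≈ -1.3774e+5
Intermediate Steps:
a(s) = -⅓ (a(s) = (⅓)*(-1) = -⅓)
U(N, W) = N + W² (U(N, W) = W² + N = N + W²)
G(J, L) = (-⅓ + L)*(J + L) (G(J, L) = (J + L)*(L - ⅓) = (J + L)*(-⅓ + L) = (-⅓ + L)*(J + L))
U(-2, 19)*(G(16, -11) - 327) = (-2 + 19²)*(((-11)² - ⅓*16 - ⅓*(-11) + 16*(-11)) - 327) = (-2 + 361)*((121 - 16/3 + 11/3 - 176) - 327) = 359*(-170/3 - 327) = 359*(-1151/3) = -413209/3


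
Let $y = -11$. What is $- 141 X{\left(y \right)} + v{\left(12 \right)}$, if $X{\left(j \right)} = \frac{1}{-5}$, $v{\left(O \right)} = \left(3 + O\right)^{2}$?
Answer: $\frac{1266}{5} \approx 253.2$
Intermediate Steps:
$X{\left(j \right)} = - \frac{1}{5}$
$- 141 X{\left(y \right)} + v{\left(12 \right)} = \left(-141\right) \left(- \frac{1}{5}\right) + \left(3 + 12\right)^{2} = \frac{141}{5} + 15^{2} = \frac{141}{5} + 225 = \frac{1266}{5}$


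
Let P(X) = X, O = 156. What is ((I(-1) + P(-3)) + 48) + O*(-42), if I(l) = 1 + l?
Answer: -6507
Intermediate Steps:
((I(-1) + P(-3)) + 48) + O*(-42) = (((1 - 1) - 3) + 48) + 156*(-42) = ((0 - 3) + 48) - 6552 = (-3 + 48) - 6552 = 45 - 6552 = -6507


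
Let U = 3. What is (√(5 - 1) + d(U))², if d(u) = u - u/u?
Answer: 16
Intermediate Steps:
d(u) = -1 + u (d(u) = u - 1*1 = u - 1 = -1 + u)
(√(5 - 1) + d(U))² = (√(5 - 1) + (-1 + 3))² = (√4 + 2)² = (2 + 2)² = 4² = 16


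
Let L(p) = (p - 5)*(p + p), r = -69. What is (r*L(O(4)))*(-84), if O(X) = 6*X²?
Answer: 101267712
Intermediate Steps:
L(p) = 2*p*(-5 + p) (L(p) = (-5 + p)*(2*p) = 2*p*(-5 + p))
(r*L(O(4)))*(-84) = -138*6*4²*(-5 + 6*4²)*(-84) = -138*6*16*(-5 + 6*16)*(-84) = -138*96*(-5 + 96)*(-84) = -138*96*91*(-84) = -69*17472*(-84) = -1205568*(-84) = 101267712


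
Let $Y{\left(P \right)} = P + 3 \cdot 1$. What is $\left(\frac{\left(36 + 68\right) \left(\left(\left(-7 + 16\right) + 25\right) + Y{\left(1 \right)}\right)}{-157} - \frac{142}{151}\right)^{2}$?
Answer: $\frac{383217950116}{562021849} \approx 681.86$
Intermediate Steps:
$Y{\left(P \right)} = 3 + P$ ($Y{\left(P \right)} = P + 3 = 3 + P$)
$\left(\frac{\left(36 + 68\right) \left(\left(\left(-7 + 16\right) + 25\right) + Y{\left(1 \right)}\right)}{-157} - \frac{142}{151}\right)^{2} = \left(\frac{\left(36 + 68\right) \left(\left(\left(-7 + 16\right) + 25\right) + \left(3 + 1\right)\right)}{-157} - \frac{142}{151}\right)^{2} = \left(104 \left(\left(9 + 25\right) + 4\right) \left(- \frac{1}{157}\right) - \frac{142}{151}\right)^{2} = \left(104 \left(34 + 4\right) \left(- \frac{1}{157}\right) - \frac{142}{151}\right)^{2} = \left(104 \cdot 38 \left(- \frac{1}{157}\right) - \frac{142}{151}\right)^{2} = \left(3952 \left(- \frac{1}{157}\right) - \frac{142}{151}\right)^{2} = \left(- \frac{3952}{157} - \frac{142}{151}\right)^{2} = \left(- \frac{619046}{23707}\right)^{2} = \frac{383217950116}{562021849}$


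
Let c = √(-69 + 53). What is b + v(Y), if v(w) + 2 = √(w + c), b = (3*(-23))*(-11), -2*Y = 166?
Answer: 757 + √(-83 + 4*I) ≈ 757.22 + 9.1131*I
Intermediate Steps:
Y = -83 (Y = -½*166 = -83)
c = 4*I (c = √(-16) = 4*I ≈ 4.0*I)
b = 759 (b = -69*(-11) = 759)
v(w) = -2 + √(w + 4*I)
b + v(Y) = 759 + (-2 + √(-83 + 4*I)) = 757 + √(-83 + 4*I)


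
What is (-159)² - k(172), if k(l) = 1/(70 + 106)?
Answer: 4449455/176 ≈ 25281.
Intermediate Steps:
k(l) = 1/176
(-159)² - k(172) = (-159)² - 1*1/176 = 25281 - 1/176 = 4449455/176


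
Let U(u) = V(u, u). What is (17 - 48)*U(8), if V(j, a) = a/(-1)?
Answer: 248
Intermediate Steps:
V(j, a) = -a (V(j, a) = a*(-1) = -a)
U(u) = -u
(17 - 48)*U(8) = (17 - 48)*(-1*8) = -31*(-8) = 248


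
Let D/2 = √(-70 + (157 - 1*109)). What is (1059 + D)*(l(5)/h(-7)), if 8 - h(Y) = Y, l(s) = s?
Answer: 353 + 2*I*√22/3 ≈ 353.0 + 3.1269*I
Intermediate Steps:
D = 2*I*√22 (D = 2*√(-70 + (157 - 1*109)) = 2*√(-70 + (157 - 109)) = 2*√(-70 + 48) = 2*√(-22) = 2*(I*√22) = 2*I*√22 ≈ 9.3808*I)
h(Y) = 8 - Y
(1059 + D)*(l(5)/h(-7)) = (1059 + 2*I*√22)*(5/(8 - 1*(-7))) = (1059 + 2*I*√22)*(5/(8 + 7)) = (1059 + 2*I*√22)*(5/15) = (1059 + 2*I*√22)*(5*(1/15)) = (1059 + 2*I*√22)*(⅓) = 353 + 2*I*√22/3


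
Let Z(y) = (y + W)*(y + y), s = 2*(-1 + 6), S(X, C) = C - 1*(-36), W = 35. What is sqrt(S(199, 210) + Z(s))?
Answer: sqrt(1146) ≈ 33.853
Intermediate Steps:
S(X, C) = 36 + C (S(X, C) = C + 36 = 36 + C)
s = 10 (s = 2*5 = 10)
Z(y) = 2*y*(35 + y) (Z(y) = (y + 35)*(y + y) = (35 + y)*(2*y) = 2*y*(35 + y))
sqrt(S(199, 210) + Z(s)) = sqrt((36 + 210) + 2*10*(35 + 10)) = sqrt(246 + 2*10*45) = sqrt(246 + 900) = sqrt(1146)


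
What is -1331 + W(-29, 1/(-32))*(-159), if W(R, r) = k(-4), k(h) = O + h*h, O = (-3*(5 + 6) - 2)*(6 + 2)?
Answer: 40645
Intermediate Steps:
O = -280 (O = (-3*11 - 2)*8 = (-33 - 2)*8 = -35*8 = -280)
k(h) = -280 + h**2 (k(h) = -280 + h*h = -280 + h**2)
W(R, r) = -264 (W(R, r) = -280 + (-4)**2 = -280 + 16 = -264)
-1331 + W(-29, 1/(-32))*(-159) = -1331 - 264*(-159) = -1331 + 41976 = 40645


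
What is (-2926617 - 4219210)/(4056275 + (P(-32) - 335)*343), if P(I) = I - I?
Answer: -7145827/3941370 ≈ -1.8130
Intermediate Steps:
P(I) = 0
(-2926617 - 4219210)/(4056275 + (P(-32) - 335)*343) = (-2926617 - 4219210)/(4056275 + (0 - 335)*343) = -7145827/(4056275 - 335*343) = -7145827/(4056275 - 114905) = -7145827/3941370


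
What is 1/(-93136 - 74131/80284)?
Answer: -80284/7477404755 ≈ -1.0737e-5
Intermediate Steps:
1/(-93136 - 74131/80284) = 1/(-7477404755/80284) = -80284/7477404755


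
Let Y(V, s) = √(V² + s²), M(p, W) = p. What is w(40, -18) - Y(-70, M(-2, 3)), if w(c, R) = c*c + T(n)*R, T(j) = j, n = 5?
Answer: 1510 - 2*√1226 ≈ 1440.0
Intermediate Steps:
w(c, R) = c² + 5*R (w(c, R) = c*c + 5*R = c² + 5*R)
w(40, -18) - Y(-70, M(-2, 3)) = (40² + 5*(-18)) - √((-70)² + (-2)²) = (1600 - 90) - √(4900 + 4) = 1510 - √4904 = 1510 - 2*√1226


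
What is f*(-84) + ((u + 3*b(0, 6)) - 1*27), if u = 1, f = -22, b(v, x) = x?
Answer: 1840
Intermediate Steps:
f*(-84) + ((u + 3*b(0, 6)) - 1*27) = -22*(-84) + ((1 + 3*6) - 1*27) = 1848 + ((1 + 18) - 27) = 1848 + (19 - 27) = 1848 - 8 = 1840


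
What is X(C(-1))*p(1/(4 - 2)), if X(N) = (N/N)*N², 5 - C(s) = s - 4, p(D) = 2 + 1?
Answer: 300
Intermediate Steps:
p(D) = 3
C(s) = 9 - s (C(s) = 5 - (s - 4) = 5 - (-4 + s) = 5 + (4 - s) = 9 - s)
X(N) = N² (X(N) = 1*N² = N²)
X(C(-1))*p(1/(4 - 2)) = (9 - 1*(-1))²*3 = (9 + 1)²*3 = 10²*3 = 100*3 = 300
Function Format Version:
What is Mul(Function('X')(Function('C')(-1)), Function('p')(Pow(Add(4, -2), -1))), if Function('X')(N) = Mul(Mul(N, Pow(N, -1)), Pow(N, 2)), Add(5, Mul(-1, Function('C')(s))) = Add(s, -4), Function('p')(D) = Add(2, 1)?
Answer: 300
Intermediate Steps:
Function('p')(D) = 3
Function('C')(s) = Add(9, Mul(-1, s)) (Function('C')(s) = Add(5, Mul(-1, Add(s, -4))) = Add(5, Mul(-1, Add(-4, s))) = Add(5, Add(4, Mul(-1, s))) = Add(9, Mul(-1, s)))
Function('X')(N) = Pow(N, 2) (Function('X')(N) = Mul(1, Pow(N, 2)) = Pow(N, 2))
Mul(Function('X')(Function('C')(-1)), Function('p')(Pow(Add(4, -2), -1))) = Mul(Pow(Add(9, Mul(-1, -1)), 2), 3) = Mul(Pow(Add(9, 1), 2), 3) = Mul(Pow(10, 2), 3) = Mul(100, 3) = 300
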